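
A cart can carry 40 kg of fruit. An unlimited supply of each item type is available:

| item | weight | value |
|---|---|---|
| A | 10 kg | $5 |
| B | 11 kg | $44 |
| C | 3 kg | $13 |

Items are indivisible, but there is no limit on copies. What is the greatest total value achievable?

$169

Best value-per-unit is C at 13/3, and filling with it alone uses weight 13×3=39. No mix of the others beats 13×13 = 169.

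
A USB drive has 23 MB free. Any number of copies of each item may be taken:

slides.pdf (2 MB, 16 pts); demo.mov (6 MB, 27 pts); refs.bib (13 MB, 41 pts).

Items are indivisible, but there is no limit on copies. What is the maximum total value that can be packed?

176 pts

Best value-per-unit is slides.pdf at 16/2, and filling with it alone uses size 11×2=22. No mix of the others beats 11×16 = 176.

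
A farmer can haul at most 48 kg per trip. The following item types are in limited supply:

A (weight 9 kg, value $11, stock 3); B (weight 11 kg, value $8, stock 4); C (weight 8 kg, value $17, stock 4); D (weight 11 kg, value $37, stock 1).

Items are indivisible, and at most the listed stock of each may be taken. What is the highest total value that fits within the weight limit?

Best selections within weight 48 and stock limits:
- 4×C + 1×D: weight 43, value 105
- 1×A + 3×C + 1×D: weight 44, value 99
- 1×B + 3×C + 1×D: weight 46, value 96
- 2×A + 2×C + 1×D: weight 45, value 93
Best: $105.

$105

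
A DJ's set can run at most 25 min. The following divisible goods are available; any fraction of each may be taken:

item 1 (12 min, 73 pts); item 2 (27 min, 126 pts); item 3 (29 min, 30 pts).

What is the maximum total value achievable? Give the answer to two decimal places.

133.67

Take in order of value per unit:
- item 1 (73/12 per unit): all 12 → value 73, running total 73.00
- item 2 (126/27 per unit): 13 of 27 → value 13×126/27 = 60.6667, running total 133.67
Total 133.67.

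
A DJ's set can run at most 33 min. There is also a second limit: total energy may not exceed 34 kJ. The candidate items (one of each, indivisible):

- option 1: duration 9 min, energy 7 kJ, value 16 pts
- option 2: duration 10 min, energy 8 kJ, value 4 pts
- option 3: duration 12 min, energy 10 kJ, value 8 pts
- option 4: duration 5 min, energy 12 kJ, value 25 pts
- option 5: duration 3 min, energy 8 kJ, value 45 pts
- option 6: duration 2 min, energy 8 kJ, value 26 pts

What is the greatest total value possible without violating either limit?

96 pts

Feasible sets respecting both limits:
- option 4+option 5+option 6: duration 10, energy 28, value 96
- option 1+option 3+option 5+option 6: duration 26, energy 33, value 95
- option 1+option 2+option 5+option 6: duration 24, energy 31, value 91
Best: 96 pts.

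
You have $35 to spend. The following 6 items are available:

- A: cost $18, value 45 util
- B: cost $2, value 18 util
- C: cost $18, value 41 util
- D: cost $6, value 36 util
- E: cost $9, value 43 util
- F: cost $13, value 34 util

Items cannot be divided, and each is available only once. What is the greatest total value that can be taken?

142 util

This is a 0/1 knapsack; check combinations near the capacity.
- A+B+D+E: cost 18+2+6+9=35, value 45+18+36+43=142
- B+C+D+E: cost 2+18+6+9=35, value 18+41+36+43=138
- B+D+E+F: cost 2+6+9+13=30, value 18+36+43+34=131
- A+D+E: cost 18+6+9=33, value 45+36+43=124
- C+D+E: cost 18+6+9=33, value 41+36+43=120
Best: 142 util.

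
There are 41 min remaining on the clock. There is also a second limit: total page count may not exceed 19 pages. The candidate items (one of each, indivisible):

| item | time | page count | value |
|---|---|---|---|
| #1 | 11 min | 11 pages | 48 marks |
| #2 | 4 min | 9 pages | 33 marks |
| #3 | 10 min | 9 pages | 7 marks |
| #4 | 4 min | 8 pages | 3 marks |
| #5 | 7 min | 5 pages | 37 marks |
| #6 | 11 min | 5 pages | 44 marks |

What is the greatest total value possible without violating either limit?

Feasible sets respecting both limits:
- #2+#5+#6: time 22, page count 19, value 114
- #1+#6: time 22, page count 16, value 92
- #3+#5+#6: time 28, page count 19, value 88
- #1+#5: time 18, page count 16, value 85
Best: 114 marks.

114 marks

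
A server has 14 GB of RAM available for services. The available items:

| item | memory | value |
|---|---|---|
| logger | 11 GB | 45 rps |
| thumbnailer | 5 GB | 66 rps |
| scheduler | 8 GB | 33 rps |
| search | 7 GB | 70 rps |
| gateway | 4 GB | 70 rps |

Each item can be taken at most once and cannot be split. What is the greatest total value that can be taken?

140 rps

Check high-value combinations within 14 GB:
- search+gateway: memory 7+4=11, value 70+70=140
- thumbnailer+gateway: memory 5+4=9, value 66+70=136
- thumbnailer+search: memory 5+7=12, value 66+70=136
Best: 140 rps.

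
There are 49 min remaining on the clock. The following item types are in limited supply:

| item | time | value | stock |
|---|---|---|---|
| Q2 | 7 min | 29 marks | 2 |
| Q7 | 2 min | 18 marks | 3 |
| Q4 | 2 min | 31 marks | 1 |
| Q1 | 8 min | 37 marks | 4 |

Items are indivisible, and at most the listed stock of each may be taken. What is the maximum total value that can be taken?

Top feasible selections:
- 1×Q2 + 3×Q7 + 1×Q4 + 4×Q1: time 47, value 262
- 2×Q2 + 3×Q7 + 1×Q4 + 3×Q1: time 46, value 254
- 1×Q2 + 2×Q7 + 1×Q4 + 4×Q1: time 45, value 244
Best: 262 marks.

262 marks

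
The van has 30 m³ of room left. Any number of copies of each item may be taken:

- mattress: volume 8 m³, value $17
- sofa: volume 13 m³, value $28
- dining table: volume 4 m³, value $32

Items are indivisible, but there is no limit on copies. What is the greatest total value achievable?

$224

Best value-per-unit is dining table at 32/4, and filling with it alone uses volume 7×4=28. No mix of the others beats 7×32 = 224.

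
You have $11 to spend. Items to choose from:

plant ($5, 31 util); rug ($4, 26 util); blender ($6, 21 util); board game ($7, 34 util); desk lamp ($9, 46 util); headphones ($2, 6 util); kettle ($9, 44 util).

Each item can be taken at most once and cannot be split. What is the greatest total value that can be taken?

63 util

Check high-value combinations within $11:
- plant+rug+headphones: cost 5+4+2=11, value 31+26+6=63
- rug+board game: cost 4+7=11, value 26+34=60
- plant+rug: cost 5+4=9, value 31+26=57
Best: 63 util.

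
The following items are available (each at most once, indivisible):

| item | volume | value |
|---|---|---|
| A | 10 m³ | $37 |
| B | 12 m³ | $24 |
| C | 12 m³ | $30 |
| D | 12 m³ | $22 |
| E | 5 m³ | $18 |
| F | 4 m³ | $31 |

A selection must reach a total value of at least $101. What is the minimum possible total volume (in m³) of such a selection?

31

Subsets with value ≥ 101, sorted by total volume:
- A+C+E+F: volume 31, value 116
- A+B+E+F: volume 31, value 110
- A+D+E+F: volume 31, value 108
- B+C+E+F: volume 33, value 103
Minimum volume: 31 m³.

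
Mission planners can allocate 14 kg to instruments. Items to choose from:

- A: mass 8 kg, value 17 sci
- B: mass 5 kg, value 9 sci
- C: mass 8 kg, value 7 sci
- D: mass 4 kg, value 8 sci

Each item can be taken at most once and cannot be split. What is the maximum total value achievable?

26 sci

This is a 0/1 knapsack; check combinations near the capacity.
- A+B: mass 8+5=13, value 17+9=26
- A+D: mass 8+4=12, value 17+8=25
- A: mass 8, value 17
- B+D: mass 5+4=9, value 9+8=17
Best: 26 sci.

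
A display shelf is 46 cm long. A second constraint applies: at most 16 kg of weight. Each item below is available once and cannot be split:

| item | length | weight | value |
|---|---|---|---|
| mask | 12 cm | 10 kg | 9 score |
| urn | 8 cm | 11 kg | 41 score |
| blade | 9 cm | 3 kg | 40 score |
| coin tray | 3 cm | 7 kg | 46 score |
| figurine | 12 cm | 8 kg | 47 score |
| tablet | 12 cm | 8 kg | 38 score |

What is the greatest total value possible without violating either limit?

Feasible sets respecting both limits:
- coin tray+figurine: length 15, weight 15, value 93
- blade+figurine: length 21, weight 11, value 87
- blade+coin tray: length 12, weight 10, value 86
- figurine+tablet: length 24, weight 16, value 85
Best: 93 score.

93 score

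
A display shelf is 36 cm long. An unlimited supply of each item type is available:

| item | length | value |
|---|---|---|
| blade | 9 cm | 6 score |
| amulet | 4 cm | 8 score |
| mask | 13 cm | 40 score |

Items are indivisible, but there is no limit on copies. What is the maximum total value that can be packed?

Best value-per-unit is mask at 40/13; filling with it alone gives 2×40 = 80.
Optimal mix: 2×amulet + 2×mask → length 34, value 96.

96 score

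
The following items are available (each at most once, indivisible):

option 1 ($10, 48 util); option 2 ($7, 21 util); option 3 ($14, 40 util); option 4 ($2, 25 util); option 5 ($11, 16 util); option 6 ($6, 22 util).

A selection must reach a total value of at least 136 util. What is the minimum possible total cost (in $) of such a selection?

Subsets with value ≥ 136, sorted by total cost:
- option 1+option 2+option 3+option 4+option 6: cost 39, value 156
- option 1+option 3+option 4+option 5+option 6: cost 43, value 151
- option 1+option 2+option 3+option 4+option 5: cost 44, value 150
Minimum cost: 39 $.

39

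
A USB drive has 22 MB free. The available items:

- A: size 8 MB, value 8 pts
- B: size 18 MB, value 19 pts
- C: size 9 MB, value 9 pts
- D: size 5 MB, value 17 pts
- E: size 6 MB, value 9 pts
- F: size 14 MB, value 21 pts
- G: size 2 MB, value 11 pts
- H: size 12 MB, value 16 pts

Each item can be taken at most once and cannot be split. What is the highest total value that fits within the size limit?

Check high-value combinations within 22 MB:
- D+F+G: size 5+14+2=21, value 17+21+11=49
- C+D+E+G: size 9+5+6+2=22, value 9+17+9+11=46
- A+D+E+G: size 8+5+6+2=21, value 8+17+9+11=45
- D+G+H: size 5+2+12=19, value 17+11+16=44
Best: 49 pts.

49 pts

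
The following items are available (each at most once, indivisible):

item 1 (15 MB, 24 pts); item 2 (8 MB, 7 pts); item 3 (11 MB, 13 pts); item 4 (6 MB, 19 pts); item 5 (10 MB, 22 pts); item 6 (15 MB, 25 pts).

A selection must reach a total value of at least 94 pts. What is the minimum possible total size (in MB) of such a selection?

Subsets with value ≥ 94, sorted by total size:
- item 1+item 2+item 4+item 5+item 6: size 54, value 97
- item 1+item 3+item 4+item 5+item 6: size 57, value 103
- item 1+item 2+item 3+item 4+item 5+item 6: size 65, value 110
Minimum size: 54 MB.

54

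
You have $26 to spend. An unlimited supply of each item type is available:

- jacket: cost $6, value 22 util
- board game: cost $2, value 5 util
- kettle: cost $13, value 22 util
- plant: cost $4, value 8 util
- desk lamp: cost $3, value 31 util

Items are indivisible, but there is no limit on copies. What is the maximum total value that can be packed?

253 util

Best value-per-unit is desk lamp at 31/3; filling with it alone gives 8×31 = 248.
Optimal mix: 1×board game + 8×desk lamp → cost 26, value 253.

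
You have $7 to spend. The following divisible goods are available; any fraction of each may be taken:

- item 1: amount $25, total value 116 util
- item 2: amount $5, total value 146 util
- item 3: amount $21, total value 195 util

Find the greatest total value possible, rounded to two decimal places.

Take in order of value per unit:
- item 2 (146/5 per unit): all 5 → value 146, running total 146.00
- item 3 (195/21 per unit): 2 of 21 → value 2×195/21 = 18.5714, running total 164.57
Total 164.57.

164.57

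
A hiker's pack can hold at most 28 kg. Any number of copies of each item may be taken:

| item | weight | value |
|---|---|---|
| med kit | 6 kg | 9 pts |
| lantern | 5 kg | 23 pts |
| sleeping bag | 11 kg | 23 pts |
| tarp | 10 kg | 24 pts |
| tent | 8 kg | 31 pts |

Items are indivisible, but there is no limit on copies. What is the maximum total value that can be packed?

Best value-per-unit is lantern at 23/5; filling with it alone gives 5×23 = 115.
Optimal mix: 4×lantern + 1×tent → weight 28, value 123.

123 pts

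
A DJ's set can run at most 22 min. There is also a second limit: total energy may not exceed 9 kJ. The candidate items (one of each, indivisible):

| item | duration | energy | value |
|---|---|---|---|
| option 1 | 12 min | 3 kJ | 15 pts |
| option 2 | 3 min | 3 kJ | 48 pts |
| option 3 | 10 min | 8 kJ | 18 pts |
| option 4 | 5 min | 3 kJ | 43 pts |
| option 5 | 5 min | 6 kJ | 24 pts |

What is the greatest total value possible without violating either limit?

Feasible sets respecting both limits:
- option 1+option 2+option 4: duration 20, energy 9, value 106
- option 2+option 4: duration 8, energy 6, value 91
- option 2+option 5: duration 8, energy 9, value 72
- option 4+option 5: duration 10, energy 9, value 67
Best: 106 pts.

106 pts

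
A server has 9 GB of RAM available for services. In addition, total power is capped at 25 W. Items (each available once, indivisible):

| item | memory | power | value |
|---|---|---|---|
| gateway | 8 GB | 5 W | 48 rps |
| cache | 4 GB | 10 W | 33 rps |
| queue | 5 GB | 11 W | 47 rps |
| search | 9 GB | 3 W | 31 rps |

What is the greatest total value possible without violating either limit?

Feasible sets respecting both limits:
- cache+queue: memory 9, power 21, value 80
- gateway: memory 8, power 5, value 48
- queue: memory 5, power 11, value 47
Best: 80 rps.

80 rps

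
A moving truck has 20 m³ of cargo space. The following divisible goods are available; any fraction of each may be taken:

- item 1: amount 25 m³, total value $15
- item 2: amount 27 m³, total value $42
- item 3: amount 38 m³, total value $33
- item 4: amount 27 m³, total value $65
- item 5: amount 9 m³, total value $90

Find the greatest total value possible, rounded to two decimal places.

116.48

Take in order of value per unit:
- item 5 (90/9 per unit): all 9 → value 90, running total 90.00
- item 4 (65/27 per unit): 11 of 27 → value 11×65/27 = 26.4815, running total 116.48
Total 116.48.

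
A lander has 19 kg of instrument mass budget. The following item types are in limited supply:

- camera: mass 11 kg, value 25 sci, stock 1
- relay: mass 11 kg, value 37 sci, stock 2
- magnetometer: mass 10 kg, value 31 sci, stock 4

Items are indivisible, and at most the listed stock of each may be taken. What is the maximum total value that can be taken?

37 sci

Best selections within mass 19 and stock limits:
- 1×relay: mass 11, value 37
- 1×magnetometer: mass 10, value 31
- 1×camera: mass 11, value 25
Best: 37 sci.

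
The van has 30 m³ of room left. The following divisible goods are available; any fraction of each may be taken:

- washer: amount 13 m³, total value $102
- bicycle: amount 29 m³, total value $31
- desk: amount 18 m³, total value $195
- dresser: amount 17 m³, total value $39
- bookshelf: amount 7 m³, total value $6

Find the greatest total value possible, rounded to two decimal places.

289.15

Take in order of value per unit:
- desk (195/18 per unit): all 18 → value 195, running total 195.00
- washer (102/13 per unit): 12 of 13 → value 12×102/13 = 94.1538, running total 289.15
Total 289.15.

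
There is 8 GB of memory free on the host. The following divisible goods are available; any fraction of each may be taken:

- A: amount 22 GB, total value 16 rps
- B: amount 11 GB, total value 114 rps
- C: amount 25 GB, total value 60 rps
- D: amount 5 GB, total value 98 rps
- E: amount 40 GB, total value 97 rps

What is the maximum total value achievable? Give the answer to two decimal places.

129.09

Take in order of value per unit:
- D (98/5 per unit): all 5 → value 98, running total 98.00
- B (114/11 per unit): 3 of 11 → value 3×114/11 = 31.0909, running total 129.09
Total 129.09.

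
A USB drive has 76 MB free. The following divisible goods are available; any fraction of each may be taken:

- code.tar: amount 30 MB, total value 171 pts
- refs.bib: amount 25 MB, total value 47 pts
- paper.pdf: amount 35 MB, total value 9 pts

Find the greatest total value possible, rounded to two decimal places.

Take in order of value per unit:
- code.tar (171/30 per unit): all 30 → value 171, running total 171.00
- refs.bib (47/25 per unit): all 25 → value 47, running total 218.00
- paper.pdf (9/35 per unit): 21 of 35 → value 21×9/35 = 5.4000, running total 223.40
Total 223.40.

223.40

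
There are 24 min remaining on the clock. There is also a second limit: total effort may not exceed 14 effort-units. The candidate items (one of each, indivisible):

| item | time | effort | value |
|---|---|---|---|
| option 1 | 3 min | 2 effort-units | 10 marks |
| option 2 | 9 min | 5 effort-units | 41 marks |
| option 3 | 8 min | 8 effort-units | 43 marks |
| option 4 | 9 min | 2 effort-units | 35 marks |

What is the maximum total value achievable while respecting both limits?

88 marks

Feasible sets respecting both limits:
- option 1+option 3+option 4: time 20, effort 12, value 88
- option 1+option 2+option 4: time 21, effort 9, value 86
- option 2+option 3: time 17, effort 13, value 84
Best: 88 marks.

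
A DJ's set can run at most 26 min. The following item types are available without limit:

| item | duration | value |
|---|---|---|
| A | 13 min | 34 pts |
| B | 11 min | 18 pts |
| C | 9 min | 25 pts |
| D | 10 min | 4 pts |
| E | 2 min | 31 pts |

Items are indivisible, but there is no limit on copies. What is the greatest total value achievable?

Best value-per-unit is E at 31/2, and filling with it alone uses duration 13×2=26. No mix of the others beats 13×31 = 403.

403 pts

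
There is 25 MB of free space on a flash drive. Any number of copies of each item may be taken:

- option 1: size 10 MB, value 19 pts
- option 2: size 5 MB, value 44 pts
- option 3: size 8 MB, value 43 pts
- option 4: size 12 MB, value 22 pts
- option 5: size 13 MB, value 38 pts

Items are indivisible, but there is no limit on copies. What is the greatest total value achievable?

Best value-per-unit is option 2 at 44/5, and filling with it alone uses size 5×5=25. No mix of the others beats 5×44 = 220.

220 pts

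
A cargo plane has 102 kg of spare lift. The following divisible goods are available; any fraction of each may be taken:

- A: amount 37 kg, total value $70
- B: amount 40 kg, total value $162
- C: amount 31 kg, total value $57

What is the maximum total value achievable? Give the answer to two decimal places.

Take in order of value per unit:
- B (162/40 per unit): all 40 → value 162, running total 162.00
- A (70/37 per unit): all 37 → value 70, running total 232.00
- C (57/31 per unit): 25 of 31 → value 25×57/31 = 45.9677, running total 277.97
Total 277.97.

277.97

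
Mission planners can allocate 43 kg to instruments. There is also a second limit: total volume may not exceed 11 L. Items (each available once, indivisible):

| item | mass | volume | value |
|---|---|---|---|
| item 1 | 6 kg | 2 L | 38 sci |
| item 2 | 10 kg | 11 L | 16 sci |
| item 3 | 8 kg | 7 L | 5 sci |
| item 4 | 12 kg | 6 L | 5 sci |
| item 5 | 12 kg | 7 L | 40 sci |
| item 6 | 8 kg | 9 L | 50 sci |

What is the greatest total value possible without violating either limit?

88 sci

Feasible sets respecting both limits:
- item 1+item 6: mass 14, volume 11, value 88
- item 1+item 5: mass 18, volume 9, value 78
- item 6: mass 8, volume 9, value 50
- item 1+item 3: mass 14, volume 9, value 43
Best: 88 sci.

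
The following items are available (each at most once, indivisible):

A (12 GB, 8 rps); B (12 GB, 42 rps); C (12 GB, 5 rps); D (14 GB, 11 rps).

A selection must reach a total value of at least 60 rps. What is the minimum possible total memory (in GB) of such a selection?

Subsets with value ≥ 60, sorted by total memory:
- A+B+D: memory 38, value 61
- A+B+C+D: memory 50, value 66
Minimum memory: 38 GB.

38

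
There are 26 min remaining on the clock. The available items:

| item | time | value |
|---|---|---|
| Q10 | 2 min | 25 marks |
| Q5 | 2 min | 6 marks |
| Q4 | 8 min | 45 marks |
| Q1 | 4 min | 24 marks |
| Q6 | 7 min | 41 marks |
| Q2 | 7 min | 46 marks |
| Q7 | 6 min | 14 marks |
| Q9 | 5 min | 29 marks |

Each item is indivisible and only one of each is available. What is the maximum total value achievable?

169 marks

Check high-value combinations within 26 min:
- Q10+Q4+Q1+Q2+Q9: time 2+8+4+7+5=26, value 25+45+24+46+29=169
- Q10+Q1+Q6+Q2+Q9: time 2+4+7+7+5=25, value 25+24+41+46+29=165
- Q10+Q4+Q1+Q6+Q9: time 2+8+4+7+5=26, value 25+45+24+41+29=164
Best: 169 marks.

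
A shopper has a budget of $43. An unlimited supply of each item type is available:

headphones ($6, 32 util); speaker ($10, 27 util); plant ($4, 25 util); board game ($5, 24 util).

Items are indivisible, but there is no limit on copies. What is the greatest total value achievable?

257 util

Best value-per-unit is plant at 25/4; filling with it alone gives 10×25 = 250.
Optimal mix: 1×headphones + 9×plant → cost 42, value 257.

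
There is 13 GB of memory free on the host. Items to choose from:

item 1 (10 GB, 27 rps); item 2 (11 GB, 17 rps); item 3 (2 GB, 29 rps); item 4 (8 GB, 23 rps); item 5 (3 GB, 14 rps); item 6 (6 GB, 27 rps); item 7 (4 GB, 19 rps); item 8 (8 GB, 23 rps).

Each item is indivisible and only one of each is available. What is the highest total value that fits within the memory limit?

This is a 0/1 knapsack; check combinations near the capacity.
- item 3+item 6+item 7: memory 2+6+4=12, value 29+27+19=75
- item 3+item 5+item 6: memory 2+3+6=11, value 29+14+27=70
- item 3+item 4+item 5: memory 2+8+3=13, value 29+23+14=66
Best: 75 rps.

75 rps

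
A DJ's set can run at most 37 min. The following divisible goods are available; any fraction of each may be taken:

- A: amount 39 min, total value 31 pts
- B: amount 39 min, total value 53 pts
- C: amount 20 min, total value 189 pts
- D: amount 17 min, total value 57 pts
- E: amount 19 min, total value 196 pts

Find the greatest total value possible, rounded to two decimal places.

366.10

Take in order of value per unit:
- E (196/19 per unit): all 19 → value 196, running total 196.00
- C (189/20 per unit): 18 of 20 → value 18×189/20 = 170.1000, running total 366.10
Total 366.10.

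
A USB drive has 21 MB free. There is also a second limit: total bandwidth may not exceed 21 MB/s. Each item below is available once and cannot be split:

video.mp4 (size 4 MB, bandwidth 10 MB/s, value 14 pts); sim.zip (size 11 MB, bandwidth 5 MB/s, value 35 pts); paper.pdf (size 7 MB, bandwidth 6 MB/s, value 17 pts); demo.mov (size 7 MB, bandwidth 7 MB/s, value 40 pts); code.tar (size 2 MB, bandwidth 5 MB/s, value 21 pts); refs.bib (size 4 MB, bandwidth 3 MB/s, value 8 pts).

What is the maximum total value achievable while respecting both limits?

96 pts

Feasible sets respecting both limits:
- sim.zip+demo.mov+code.tar: size 20, bandwidth 17, value 96
- paper.pdf+demo.mov+code.tar+refs.bib: size 20, bandwidth 21, value 86
- paper.pdf+demo.mov+code.tar: size 16, bandwidth 18, value 78
- sim.zip+demo.mov: size 18, bandwidth 12, value 75
Best: 96 pts.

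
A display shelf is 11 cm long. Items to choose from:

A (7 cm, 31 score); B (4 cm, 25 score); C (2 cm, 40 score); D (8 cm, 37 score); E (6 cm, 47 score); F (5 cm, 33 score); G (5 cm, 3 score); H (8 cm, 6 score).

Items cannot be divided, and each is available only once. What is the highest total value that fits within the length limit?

Check high-value combinations within 11 cm:
- B+C+F: length 4+2+5=11, value 25+40+33=98
- C+E: length 2+6=8, value 40+47=87
- E+F: length 6+5=11, value 47+33=80
- C+D: length 2+8=10, value 40+37=77
- C+F: length 2+5=7, value 40+33=73
Best: 98 score.

98 score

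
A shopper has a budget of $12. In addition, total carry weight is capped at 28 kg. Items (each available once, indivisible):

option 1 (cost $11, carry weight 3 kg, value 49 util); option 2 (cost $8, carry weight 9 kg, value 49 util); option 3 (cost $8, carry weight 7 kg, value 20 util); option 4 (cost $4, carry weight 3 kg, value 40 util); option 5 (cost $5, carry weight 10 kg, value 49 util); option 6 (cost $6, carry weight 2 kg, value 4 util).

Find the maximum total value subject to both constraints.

89 util

Feasible sets respecting both limits:
- option 2+option 4: cost 12, carry weight 12, value 89
- option 4+option 5: cost 9, carry weight 13, value 89
- option 3+option 4: cost 12, carry weight 10, value 60
- option 5+option 6: cost 11, carry weight 12, value 53
Best: 89 util.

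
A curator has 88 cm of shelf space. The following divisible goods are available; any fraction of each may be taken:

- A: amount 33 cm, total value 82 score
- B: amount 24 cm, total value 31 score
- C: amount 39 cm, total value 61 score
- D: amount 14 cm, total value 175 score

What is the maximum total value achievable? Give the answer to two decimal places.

320.58

Take in order of value per unit:
- D (175/14 per unit): all 14 → value 175, running total 175.00
- A (82/33 per unit): all 33 → value 82, running total 257.00
- C (61/39 per unit): all 39 → value 61, running total 318.00
- B (31/24 per unit): 2 of 24 → value 2×31/24 = 2.5833, running total 320.58
Total 320.58.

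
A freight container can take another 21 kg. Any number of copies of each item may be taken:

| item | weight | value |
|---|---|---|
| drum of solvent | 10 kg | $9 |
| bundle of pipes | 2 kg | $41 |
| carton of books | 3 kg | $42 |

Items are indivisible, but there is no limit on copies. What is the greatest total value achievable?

Best value-per-unit is bundle of pipes at 41/2; filling with it alone gives 10×41 = 410.
Optimal mix: 9×bundle of pipes + 1×carton of books → weight 21, value 411.

$411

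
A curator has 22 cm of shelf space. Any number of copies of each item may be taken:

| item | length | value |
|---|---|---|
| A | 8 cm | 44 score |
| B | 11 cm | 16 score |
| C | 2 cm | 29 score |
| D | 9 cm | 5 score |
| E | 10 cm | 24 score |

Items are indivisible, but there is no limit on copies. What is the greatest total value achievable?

319 score

Best value-per-unit is C at 29/2, and filling with it alone uses length 11×2=22. No mix of the others beats 11×29 = 319.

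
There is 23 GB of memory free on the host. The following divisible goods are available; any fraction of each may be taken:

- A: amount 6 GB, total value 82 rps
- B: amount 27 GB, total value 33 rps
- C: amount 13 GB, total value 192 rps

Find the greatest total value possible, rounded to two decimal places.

Take in order of value per unit:
- C (192/13 per unit): all 13 → value 192, running total 192.00
- A (82/6 per unit): all 6 → value 82, running total 274.00
- B (33/27 per unit): 4 of 27 → value 4×33/27 = 4.8889, running total 278.89
Total 278.89.

278.89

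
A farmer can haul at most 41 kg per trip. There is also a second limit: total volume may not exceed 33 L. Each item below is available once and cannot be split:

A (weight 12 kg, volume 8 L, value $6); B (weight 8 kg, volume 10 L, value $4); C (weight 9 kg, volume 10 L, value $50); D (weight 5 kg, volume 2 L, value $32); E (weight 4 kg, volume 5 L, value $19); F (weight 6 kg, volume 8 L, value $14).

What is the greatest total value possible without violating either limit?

Feasible sets respecting both limits:
- A+C+D+E+F: weight 36, volume 33, value 121
- C+D+E+F: weight 24, volume 25, value 115
- A+C+D+E: weight 30, volume 25, value 107
- B+C+D+E: weight 26, volume 27, value 105
Best: $121.

$121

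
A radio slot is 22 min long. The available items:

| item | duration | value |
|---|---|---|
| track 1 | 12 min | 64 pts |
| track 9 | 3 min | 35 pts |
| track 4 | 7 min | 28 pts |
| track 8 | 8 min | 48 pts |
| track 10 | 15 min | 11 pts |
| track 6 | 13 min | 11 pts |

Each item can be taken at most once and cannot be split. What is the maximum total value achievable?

Check high-value combinations within 22 min:
- track 1+track 9+track 4: duration 12+3+7=22, value 64+35+28=127
- track 1+track 8: duration 12+8=20, value 64+48=112
- track 9+track 4+track 8: duration 3+7+8=18, value 35+28+48=111
Best: 127 pts.

127 pts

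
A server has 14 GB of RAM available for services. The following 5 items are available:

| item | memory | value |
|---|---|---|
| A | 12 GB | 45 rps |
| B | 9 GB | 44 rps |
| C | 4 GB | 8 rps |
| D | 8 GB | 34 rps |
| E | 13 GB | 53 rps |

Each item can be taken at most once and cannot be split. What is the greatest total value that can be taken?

53 rps

Check high-value combinations within 14 GB:
- E: memory 13, value 53
- B+C: memory 9+4=13, value 44+8=52
- A: memory 12, value 45
- B: memory 9, value 44
Best: 53 rps.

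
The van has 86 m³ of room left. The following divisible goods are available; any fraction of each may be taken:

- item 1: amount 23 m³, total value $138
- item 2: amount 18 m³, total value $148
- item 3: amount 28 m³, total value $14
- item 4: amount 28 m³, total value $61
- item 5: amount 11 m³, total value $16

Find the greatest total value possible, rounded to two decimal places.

Take in order of value per unit:
- item 2 (148/18 per unit): all 18 → value 148, running total 148.00
- item 1 (138/23 per unit): all 23 → value 138, running total 286.00
- item 4 (61/28 per unit): all 28 → value 61, running total 347.00
- item 5 (16/11 per unit): all 11 → value 16, running total 363.00
- item 3 (14/28 per unit): 6 of 28 → value 6×14/28 = 3.0000, running total 366.00
Total 366.00.

366.00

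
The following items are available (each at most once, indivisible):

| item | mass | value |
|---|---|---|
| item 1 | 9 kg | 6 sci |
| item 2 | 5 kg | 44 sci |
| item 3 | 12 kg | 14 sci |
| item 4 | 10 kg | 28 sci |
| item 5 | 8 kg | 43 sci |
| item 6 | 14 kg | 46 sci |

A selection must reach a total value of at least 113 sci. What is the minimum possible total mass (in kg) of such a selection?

23

Subsets with value ≥ 113, sorted by total mass:
- item 2+item 4+item 5: mass 23, value 115
- item 2+item 5+item 6: mass 27, value 133
- item 2+item 4+item 6: mass 29, value 118
Minimum mass: 23 kg.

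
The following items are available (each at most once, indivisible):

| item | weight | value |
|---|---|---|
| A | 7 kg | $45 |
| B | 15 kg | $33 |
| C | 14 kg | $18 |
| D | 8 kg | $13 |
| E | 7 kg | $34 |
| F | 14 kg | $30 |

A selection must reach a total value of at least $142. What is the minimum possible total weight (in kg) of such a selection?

43

Subsets with value ≥ 142, sorted by total weight:
- A+B+E+F: weight 43, value 142
- A+B+D+E+F: weight 51, value 155
- A+B+C+D+E: weight 51, value 143
- A+B+C+E+F: weight 57, value 160
Minimum weight: 43 kg.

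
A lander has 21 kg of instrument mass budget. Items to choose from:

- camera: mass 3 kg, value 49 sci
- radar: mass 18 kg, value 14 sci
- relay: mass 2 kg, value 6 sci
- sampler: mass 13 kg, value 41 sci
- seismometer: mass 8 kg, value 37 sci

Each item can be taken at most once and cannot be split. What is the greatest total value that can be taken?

Check high-value combinations within 21 kg:
- camera+relay+sampler: mass 3+2+13=18, value 49+6+41=96
- camera+relay+seismometer: mass 3+2+8=13, value 49+6+37=92
- camera+sampler: mass 3+13=16, value 49+41=90
- camera+seismometer: mass 3+8=11, value 49+37=86
Best: 96 sci.

96 sci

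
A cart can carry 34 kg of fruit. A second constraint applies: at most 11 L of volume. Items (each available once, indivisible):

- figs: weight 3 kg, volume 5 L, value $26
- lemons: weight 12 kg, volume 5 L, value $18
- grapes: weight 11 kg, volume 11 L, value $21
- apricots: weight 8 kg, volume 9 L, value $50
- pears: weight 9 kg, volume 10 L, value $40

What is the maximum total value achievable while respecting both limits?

$50

Feasible sets respecting both limits:
- apricots: weight 8, volume 9, value 50
- figs+lemons: weight 15, volume 10, value 44
- pears: weight 9, volume 10, value 40
- figs: weight 3, volume 5, value 26
Best: $50.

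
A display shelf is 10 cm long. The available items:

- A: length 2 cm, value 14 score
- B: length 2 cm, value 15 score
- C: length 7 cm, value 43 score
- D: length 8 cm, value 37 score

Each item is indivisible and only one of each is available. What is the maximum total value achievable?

Check high-value combinations within 10 cm:
- B+C: length 2+7=9, value 15+43=58
- A+C: length 2+7=9, value 14+43=57
- B+D: length 2+8=10, value 15+37=52
Best: 58 score.

58 score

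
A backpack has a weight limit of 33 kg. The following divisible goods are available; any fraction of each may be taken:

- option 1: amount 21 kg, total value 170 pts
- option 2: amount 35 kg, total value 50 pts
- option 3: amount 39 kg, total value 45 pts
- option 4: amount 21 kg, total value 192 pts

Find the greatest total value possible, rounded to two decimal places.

289.14

Take in order of value per unit:
- option 4 (192/21 per unit): all 21 → value 192, running total 192.00
- option 1 (170/21 per unit): 12 of 21 → value 12×170/21 = 97.1429, running total 289.14
Total 289.14.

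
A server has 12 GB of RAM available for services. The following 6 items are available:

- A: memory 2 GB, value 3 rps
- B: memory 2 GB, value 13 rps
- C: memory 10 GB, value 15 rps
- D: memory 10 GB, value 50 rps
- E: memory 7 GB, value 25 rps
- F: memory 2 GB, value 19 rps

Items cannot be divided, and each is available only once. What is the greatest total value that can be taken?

Check high-value combinations within 12 GB:
- D+F: memory 10+2=12, value 50+19=69
- B+D: memory 2+10=12, value 13+50=63
- B+E+F: memory 2+7+2=11, value 13+25+19=57
- A+D: memory 2+10=12, value 3+50=53
Best: 69 rps.

69 rps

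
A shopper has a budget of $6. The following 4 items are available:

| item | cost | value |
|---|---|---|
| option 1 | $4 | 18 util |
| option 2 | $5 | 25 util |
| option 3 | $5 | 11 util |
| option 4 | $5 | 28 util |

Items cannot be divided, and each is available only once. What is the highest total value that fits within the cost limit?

28 util

Check high-value combinations within $6:
- option 4: cost 5, value 28
- option 2: cost 5, value 25
- option 1: cost 4, value 18
- option 3: cost 5, value 11
Best: 28 util.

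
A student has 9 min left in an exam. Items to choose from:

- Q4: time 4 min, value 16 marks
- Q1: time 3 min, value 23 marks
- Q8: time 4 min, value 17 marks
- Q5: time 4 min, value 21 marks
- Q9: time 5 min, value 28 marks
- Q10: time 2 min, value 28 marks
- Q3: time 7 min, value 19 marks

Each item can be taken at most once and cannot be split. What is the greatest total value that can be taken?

72 marks

This is a 0/1 knapsack; check combinations near the capacity.
- Q1+Q5+Q10: time 3+4+2=9, value 23+21+28=72
- Q1+Q8+Q10: time 3+4+2=9, value 23+17+28=68
- Q4+Q1+Q10: time 4+3+2=9, value 16+23+28=67
- Q9+Q10: time 5+2=7, value 28+28=56
- Q1+Q10: time 3+2=5, value 23+28=51
Best: 72 marks.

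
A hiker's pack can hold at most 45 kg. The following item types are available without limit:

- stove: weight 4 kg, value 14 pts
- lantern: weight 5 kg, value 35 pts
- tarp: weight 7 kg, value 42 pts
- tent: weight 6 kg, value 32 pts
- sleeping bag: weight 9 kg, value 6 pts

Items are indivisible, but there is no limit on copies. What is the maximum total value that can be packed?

Best value-per-unit is lantern at 35/5, and filling with it alone uses weight 9×5=45. No mix of the others beats 9×35 = 315.

315 pts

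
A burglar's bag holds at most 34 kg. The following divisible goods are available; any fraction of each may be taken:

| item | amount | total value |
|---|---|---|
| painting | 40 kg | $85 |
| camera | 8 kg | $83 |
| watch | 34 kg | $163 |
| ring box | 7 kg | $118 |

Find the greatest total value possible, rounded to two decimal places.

292.09

Take in order of value per unit:
- ring box (118/7 per unit): all 7 → value 118, running total 118.00
- camera (83/8 per unit): all 8 → value 83, running total 201.00
- watch (163/34 per unit): 19 of 34 → value 19×163/34 = 91.0882, running total 292.09
Total 292.09.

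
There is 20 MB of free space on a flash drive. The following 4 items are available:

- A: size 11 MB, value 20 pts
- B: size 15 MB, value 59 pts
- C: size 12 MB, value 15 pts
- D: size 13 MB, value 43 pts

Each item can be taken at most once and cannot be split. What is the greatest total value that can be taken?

59 pts

Check high-value combinations within 20 MB:
- B: size 15, value 59
- D: size 13, value 43
- A: size 11, value 20
- C: size 12, value 15
Best: 59 pts.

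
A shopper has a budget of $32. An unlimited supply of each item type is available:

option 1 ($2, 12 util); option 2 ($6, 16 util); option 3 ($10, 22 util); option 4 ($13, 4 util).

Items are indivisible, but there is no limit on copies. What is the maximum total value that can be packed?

192 util

Best value-per-unit is option 1 at 12/2, and filling with it alone uses cost 16×2=32. No mix of the others beats 16×12 = 192.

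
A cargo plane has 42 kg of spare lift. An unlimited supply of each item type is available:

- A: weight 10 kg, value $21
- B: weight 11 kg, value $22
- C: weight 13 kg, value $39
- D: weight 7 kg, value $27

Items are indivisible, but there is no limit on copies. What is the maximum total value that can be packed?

$162

Best value-per-unit is D at 27/7, and filling with it alone uses weight 6×7=42. No mix of the others beats 6×27 = 162.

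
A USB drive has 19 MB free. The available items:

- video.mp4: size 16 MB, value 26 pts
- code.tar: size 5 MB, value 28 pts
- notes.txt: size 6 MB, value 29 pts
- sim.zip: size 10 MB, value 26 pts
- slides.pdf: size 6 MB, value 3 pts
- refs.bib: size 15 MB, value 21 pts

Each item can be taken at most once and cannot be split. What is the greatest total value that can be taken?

60 pts

Check high-value combinations within 19 MB:
- code.tar+notes.txt+slides.pdf: size 5+6+6=17, value 28+29+3=60
- code.tar+notes.txt: size 5+6=11, value 28+29=57
- notes.txt+sim.zip: size 6+10=16, value 29+26=55
- code.tar+sim.zip: size 5+10=15, value 28+26=54
- notes.txt+slides.pdf: size 6+6=12, value 29+3=32
Best: 60 pts.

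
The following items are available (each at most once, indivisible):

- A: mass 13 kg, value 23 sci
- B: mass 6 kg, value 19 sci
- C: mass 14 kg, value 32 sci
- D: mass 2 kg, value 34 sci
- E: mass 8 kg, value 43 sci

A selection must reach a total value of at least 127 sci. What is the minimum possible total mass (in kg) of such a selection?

Subsets with value ≥ 127, sorted by total mass:
- B+C+D+E: mass 30, value 128
- A+C+D+E: mass 37, value 132
Minimum mass: 30 kg.

30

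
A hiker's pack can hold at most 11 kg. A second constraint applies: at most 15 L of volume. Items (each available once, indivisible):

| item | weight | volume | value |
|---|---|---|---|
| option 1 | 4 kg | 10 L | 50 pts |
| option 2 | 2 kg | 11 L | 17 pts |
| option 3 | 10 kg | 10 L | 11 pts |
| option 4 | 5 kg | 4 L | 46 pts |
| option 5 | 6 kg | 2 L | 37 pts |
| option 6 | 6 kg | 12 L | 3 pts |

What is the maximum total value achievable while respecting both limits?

Feasible sets respecting both limits:
- option 1+option 4: weight 9, volume 14, value 96
- option 1+option 5: weight 10, volume 12, value 87
- option 4+option 5: weight 11, volume 6, value 83
Best: 96 pts.

96 pts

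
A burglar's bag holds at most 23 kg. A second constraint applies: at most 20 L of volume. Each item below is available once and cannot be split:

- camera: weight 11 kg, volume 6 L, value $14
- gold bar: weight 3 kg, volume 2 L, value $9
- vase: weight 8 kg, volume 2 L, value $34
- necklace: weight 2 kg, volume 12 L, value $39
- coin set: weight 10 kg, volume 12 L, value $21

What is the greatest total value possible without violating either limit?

Feasible sets respecting both limits:
- camera+vase+necklace: weight 21, volume 20, value 87
- gold bar+vase+necklace: weight 13, volume 16, value 82
- vase+necklace: weight 10, volume 14, value 73
- gold bar+vase+coin set: weight 21, volume 16, value 64
Best: $87.

$87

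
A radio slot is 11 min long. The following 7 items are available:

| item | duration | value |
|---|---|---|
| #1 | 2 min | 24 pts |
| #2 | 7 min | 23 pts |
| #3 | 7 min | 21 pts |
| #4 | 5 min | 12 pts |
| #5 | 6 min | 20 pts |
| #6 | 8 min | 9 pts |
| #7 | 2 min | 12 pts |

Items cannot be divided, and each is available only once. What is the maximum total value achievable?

59 pts

Check high-value combinations within 11 min:
- #1+#2+#7: duration 2+7+2=11, value 24+23+12=59
- #1+#3+#7: duration 2+7+2=11, value 24+21+12=57
- #1+#5+#7: duration 2+6+2=10, value 24+20+12=56
Best: 59 pts.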